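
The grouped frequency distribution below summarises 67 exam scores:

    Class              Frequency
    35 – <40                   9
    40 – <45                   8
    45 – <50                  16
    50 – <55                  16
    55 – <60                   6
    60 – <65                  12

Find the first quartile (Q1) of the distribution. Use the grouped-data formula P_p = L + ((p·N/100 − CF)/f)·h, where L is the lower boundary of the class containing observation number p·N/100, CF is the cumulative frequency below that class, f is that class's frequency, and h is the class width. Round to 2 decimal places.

44.84

N = 67; target position k = 25/100 · 67 = 16.75.
Cumulative frequencies: 9, 17, 33, 49, 55, 67.
Observation 16.75 falls in the class 40 – <45.
L = 40, CF = 9, f = 8, h = 5.
P25 = 40 + ((16.75 − 9)/8)·5 = 40 + 4.84375 = 44.8438.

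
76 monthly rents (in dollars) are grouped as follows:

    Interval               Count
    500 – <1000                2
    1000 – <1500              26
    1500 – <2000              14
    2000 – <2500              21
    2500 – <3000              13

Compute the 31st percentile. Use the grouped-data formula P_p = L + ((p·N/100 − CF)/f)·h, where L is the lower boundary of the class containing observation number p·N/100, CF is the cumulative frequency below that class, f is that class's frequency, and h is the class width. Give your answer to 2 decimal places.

N = 76; target position k = 31/100 · 76 = 23.56.
Cumulative frequencies: 2, 28, 42, 63, 76.
Observation 23.56 falls in the class 1000 – <1500.
L = 1000, CF = 2, f = 26, h = 500.
P31 = 1000 + ((23.56 − 2)/26)·500 = 1000 + 414.615 = 1414.62.

1414.62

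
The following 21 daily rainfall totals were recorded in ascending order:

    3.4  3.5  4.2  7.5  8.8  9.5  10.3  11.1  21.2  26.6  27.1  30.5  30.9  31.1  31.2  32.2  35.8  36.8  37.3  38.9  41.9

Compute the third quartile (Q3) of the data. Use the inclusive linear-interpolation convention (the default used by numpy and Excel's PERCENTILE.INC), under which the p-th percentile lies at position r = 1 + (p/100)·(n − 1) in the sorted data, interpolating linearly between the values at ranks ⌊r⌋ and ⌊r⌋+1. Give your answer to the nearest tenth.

32.2

n = 21.
r = 1 + (75/100)·(21 − 1) = 1 + 15 = 16.
r is an integer, so P75 is the value at rank 16: 32.2.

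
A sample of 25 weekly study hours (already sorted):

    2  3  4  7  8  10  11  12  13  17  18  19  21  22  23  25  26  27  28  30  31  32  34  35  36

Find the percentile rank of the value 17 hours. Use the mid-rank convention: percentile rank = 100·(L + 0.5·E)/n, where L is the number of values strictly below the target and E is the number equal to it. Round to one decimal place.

Count below 17: L = 9; count equal: E = 1; n = 25.
Percentile rank = 100·(9 + 0.5·1)/25 = 100·9.5/25 = 38.

38.0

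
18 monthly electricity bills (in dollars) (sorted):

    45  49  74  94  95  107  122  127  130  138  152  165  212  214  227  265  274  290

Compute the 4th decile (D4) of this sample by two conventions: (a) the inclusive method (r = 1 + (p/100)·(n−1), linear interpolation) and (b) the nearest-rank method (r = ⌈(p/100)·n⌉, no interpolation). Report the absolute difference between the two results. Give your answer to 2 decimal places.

n = 18.
(a) r = 7.8; between ranks 7 (122) and 8 (127): 126.
(b) the nearest-rank method: rank 8 → 127.
|126 − 127| = 1.

1.00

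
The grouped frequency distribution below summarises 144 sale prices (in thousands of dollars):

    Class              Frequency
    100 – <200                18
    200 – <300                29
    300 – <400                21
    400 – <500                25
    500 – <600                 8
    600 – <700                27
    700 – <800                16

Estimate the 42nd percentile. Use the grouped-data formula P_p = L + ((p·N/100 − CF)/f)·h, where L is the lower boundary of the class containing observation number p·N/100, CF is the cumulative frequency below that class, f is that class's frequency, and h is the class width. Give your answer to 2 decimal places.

N = 144; target position k = 42/100 · 144 = 60.48.
Cumulative frequencies: 18, 47, 68, 93, 101, 128, 144.
Observation 60.48 falls in the class 300 – <400.
L = 300, CF = 47, f = 21, h = 100.
P42 = 300 + ((60.48 − 47)/21)·100 = 300 + 64.1905 = 364.19.

364.19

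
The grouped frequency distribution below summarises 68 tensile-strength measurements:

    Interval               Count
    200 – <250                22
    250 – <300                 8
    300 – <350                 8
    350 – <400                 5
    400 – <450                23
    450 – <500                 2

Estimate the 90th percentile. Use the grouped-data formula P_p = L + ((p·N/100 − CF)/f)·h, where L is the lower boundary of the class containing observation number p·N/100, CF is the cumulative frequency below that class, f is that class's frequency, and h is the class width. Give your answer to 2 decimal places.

439.57

N = 68; target position k = 90/100 · 68 = 61.2.
Cumulative frequencies: 22, 30, 38, 43, 66, 68.
Observation 61.2 falls in the class 400 – <450.
L = 400, CF = 43, f = 23, h = 50.
P90 = 400 + ((61.2 − 43)/23)·50 = 400 + 39.5652 = 439.565.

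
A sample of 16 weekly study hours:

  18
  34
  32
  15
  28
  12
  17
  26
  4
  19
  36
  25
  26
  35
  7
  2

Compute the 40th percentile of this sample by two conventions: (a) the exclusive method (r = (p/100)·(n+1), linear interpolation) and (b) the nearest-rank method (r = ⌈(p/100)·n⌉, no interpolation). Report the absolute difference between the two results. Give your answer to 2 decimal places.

0.20

Sorted: 2, 4, 7, 12, 15, 17, 18, 19, 25, 26, 26, 28, 32, 34, 35, 36.
n = 16.
(a) r = 6.8; between ranks 6 (17) and 7 (18): 17.8.
(b) the nearest-rank method: rank 7 → 18.
|17.8 − 18| = 0.2.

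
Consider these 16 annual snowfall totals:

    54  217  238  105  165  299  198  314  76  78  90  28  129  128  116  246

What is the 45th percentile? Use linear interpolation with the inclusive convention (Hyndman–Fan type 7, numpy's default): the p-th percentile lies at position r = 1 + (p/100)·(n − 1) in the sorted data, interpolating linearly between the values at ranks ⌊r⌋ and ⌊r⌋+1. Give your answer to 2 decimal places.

Sorted: 28, 54, 76, 78, 90, 105, 116, 128, 129, 165, 198, 217, 238, 246, 299, 314.
n = 16.
r = 1 + (45/100)·(16 − 1) = 1 + 6.75 = 7.75.
Rank 7 is 116 and rank 8 is 128.
Interpolate: 116 + 0.75·(128 − 116) = 116 + 0.75·12 = 125.

125.00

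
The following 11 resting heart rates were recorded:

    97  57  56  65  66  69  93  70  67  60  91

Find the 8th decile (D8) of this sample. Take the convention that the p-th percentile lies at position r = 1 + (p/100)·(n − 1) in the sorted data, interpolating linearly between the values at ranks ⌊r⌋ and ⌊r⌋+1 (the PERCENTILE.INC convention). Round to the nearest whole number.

91

Sorted: 56, 57, 60, 65, 66, 67, 69, 70, 91, 93, 97.
n = 11.
r = 1 + (80/100)·(11 − 1) = 1 + 8 = 9.
r is an integer, so P80 is the value at rank 9: 91.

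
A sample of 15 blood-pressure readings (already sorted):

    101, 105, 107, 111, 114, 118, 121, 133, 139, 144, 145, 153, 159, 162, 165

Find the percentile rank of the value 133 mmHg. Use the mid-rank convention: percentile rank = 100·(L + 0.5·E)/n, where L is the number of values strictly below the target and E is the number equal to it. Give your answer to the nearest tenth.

Count below 133: L = 7; count equal: E = 1; n = 15.
Percentile rank = 100·(7 + 0.5·1)/15 = 100·7.5/15 = 50.

50.0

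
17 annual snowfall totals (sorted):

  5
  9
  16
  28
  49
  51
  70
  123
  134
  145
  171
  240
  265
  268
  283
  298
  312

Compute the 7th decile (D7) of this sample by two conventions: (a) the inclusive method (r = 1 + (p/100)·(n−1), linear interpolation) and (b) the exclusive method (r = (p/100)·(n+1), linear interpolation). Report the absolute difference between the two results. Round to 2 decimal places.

10.00

n = 17.
(a) r = 12.2; between ranks 12 (240) and 13 (265): 245.
(b) r = 12.6; between ranks 12 (240) and 13 (265): 255.
|245 − 255| = 10.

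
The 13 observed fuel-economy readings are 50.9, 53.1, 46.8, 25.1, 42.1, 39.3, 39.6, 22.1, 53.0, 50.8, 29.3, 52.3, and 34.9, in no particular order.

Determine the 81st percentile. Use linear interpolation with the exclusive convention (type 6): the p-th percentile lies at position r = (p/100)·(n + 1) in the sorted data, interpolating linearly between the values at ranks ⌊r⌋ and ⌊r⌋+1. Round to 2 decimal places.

Sorted: 22.1, 25.1, 29.3, 34.9, 39.3, 39.6, 42.1, 46.8, 50.8, 50.9, 52.3, 53.0, 53.1.
n = 13.
r = (81/100)·(13 + 1) = 11.34.
Rank 11 is 52.3 and rank 12 is 53.0.
Interpolate: 52.3 + 0.34·(53.0 − 52.3) = 52.3 + 0.34·0.7 = 52.538.

52.54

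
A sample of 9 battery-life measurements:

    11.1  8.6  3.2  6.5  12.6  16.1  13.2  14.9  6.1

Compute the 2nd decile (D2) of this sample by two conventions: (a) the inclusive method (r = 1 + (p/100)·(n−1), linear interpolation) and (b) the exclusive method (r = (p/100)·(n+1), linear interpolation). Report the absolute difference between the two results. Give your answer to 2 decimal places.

0.24

Sorted: 3.2, 6.1, 6.5, 8.6, 11.1, 12.6, 13.2, 14.9, 16.1.
n = 9.
(a) r = 2.6; between ranks 2 (6.1) and 3 (6.5): 6.34.
(b) r = 2 → value at rank 2 = 6.1.
|6.34 − 6.1| = 0.24.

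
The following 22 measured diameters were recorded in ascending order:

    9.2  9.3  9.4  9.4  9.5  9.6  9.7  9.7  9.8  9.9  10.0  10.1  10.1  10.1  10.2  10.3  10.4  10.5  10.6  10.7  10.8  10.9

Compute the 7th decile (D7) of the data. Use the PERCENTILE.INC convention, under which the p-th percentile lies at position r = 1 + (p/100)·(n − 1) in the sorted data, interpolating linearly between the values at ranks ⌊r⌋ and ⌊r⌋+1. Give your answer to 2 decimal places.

10.27

n = 22.
r = 1 + (70/100)·(22 − 1) = 1 + 14.7 = 15.7.
Rank 15 is 10.2 and rank 16 is 10.3.
Interpolate: 10.2 + 0.7·(10.3 − 10.2) = 10.2 + 0.7·0.1 = 10.27.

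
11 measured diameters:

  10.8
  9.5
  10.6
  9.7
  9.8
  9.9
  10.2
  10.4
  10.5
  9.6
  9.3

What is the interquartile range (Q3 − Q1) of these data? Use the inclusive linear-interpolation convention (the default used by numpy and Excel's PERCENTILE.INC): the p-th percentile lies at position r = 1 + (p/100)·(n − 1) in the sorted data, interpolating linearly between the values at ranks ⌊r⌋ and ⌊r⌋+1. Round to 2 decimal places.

Sorted: 9.3, 9.5, 9.6, 9.7, 9.8, 9.9, 10.2, 10.4, 10.5, 10.6, 10.8.
n = 11.
P25: r = 3.5; ranks 3–4 are 9.6, 9.7; interpolating gives 9.65.
P75: r = 8.5; ranks 8–9 are 10.4, 10.5; interpolating gives 10.45.
Difference: 10.45 − 9.65 = 0.8.

0.80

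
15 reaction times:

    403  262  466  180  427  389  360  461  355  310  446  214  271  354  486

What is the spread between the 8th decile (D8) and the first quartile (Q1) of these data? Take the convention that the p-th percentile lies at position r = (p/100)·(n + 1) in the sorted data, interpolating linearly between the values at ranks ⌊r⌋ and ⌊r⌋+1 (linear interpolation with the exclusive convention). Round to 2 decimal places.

187.00

Sorted: 180, 214, 262, 271, 310, 354, 355, 360, 389, 403, 427, 446, 461, 466, 486.
n = 15.
P25: r = 4 (integer) → 271.
P80: r = 12.8; ranks 12–13 are 446, 461; interpolating gives 458.
Difference: 458 − 271 = 187.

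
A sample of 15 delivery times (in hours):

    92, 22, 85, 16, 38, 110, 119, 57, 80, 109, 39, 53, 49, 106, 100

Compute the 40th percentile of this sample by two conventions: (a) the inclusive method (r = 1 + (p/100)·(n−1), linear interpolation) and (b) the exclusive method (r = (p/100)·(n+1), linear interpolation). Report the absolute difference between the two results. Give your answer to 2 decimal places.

0.80

Sorted: 16, 22, 38, 39, 49, 53, 57, 80, 85, 92, 100, 106, 109, 110, 119.
n = 15.
(a) r = 6.6; between ranks 6 (53) and 7 (57): 55.4.
(b) r = 6.4; between ranks 6 (53) and 7 (57): 54.6.
|55.4 − 54.6| = 0.8.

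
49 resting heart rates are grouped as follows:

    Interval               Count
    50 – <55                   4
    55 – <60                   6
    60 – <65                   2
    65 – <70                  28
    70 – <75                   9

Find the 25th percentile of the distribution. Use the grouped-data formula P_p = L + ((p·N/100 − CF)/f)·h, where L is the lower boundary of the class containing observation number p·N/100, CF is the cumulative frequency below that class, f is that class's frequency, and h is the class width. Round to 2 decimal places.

65.04

N = 49; target position k = 25/100 · 49 = 12.25.
Cumulative frequencies: 4, 10, 12, 40, 49.
Observation 12.25 falls in the class 65 – <70.
L = 65, CF = 12, f = 28, h = 5.
P25 = 65 + ((12.25 − 12)/28)·5 = 65 + 0.0446429 = 65.0446.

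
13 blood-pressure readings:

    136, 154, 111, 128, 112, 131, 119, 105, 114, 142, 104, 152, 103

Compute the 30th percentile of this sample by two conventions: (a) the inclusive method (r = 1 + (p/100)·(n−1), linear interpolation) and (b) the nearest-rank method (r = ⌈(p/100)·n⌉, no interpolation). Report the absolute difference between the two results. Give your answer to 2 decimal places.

0.60

Sorted: 103, 104, 105, 111, 112, 114, 119, 128, 131, 136, 142, 152, 154.
n = 13.
(a) r = 4.6; between ranks 4 (111) and 5 (112): 111.6.
(b) the nearest-rank method: rank 4 → 111.
|111.6 − 111| = 0.6.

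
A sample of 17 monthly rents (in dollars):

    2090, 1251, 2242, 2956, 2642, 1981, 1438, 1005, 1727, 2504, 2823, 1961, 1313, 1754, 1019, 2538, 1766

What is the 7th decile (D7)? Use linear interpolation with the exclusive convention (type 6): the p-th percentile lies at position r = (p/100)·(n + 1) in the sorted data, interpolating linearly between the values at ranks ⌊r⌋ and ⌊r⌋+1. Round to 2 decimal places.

2399.20

Sorted: 1005, 1019, 1251, 1313, 1438, 1727, 1754, 1766, 1961, 1981, 2090, 2242, 2504, 2538, 2642, 2823, 2956.
n = 17.
r = (70/100)·(17 + 1) = 12.6.
Rank 12 is 2242 and rank 13 is 2504.
Interpolate: 2242 + 0.6·(2504 − 2242) = 2242 + 0.6·262 = 2399.2.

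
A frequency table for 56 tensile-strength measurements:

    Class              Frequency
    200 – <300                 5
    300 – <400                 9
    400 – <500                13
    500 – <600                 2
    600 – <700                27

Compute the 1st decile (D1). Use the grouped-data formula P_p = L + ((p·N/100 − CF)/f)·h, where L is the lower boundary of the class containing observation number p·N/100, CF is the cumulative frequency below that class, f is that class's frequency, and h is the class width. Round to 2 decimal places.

306.67

N = 56; target position k = 10/100 · 56 = 5.6.
Cumulative frequencies: 5, 14, 27, 29, 56.
Observation 5.6 falls in the class 300 – <400.
L = 300, CF = 5, f = 9, h = 100.
P10 = 300 + ((5.6 − 5)/9)·100 = 300 + 6.66667 = 306.667.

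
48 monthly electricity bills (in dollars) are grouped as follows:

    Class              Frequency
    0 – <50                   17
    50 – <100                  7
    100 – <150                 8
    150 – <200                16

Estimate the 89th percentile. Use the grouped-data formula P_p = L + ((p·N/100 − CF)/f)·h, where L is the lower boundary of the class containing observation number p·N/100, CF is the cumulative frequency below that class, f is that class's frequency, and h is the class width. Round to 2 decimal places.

183.50

N = 48; target position k = 89/100 · 48 = 42.72.
Cumulative frequencies: 17, 24, 32, 48.
Observation 42.72 falls in the class 150 – <200.
L = 150, CF = 32, f = 16, h = 50.
P89 = 150 + ((42.72 − 32)/16)·50 = 150 + 33.5 = 183.5.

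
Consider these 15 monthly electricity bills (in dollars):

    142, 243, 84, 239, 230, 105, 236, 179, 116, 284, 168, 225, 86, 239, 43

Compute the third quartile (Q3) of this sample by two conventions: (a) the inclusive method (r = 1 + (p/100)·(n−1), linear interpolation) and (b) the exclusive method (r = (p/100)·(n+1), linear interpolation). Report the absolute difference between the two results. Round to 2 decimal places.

Sorted: 43, 84, 86, 105, 116, 142, 168, 179, 225, 230, 236, 239, 239, 243, 284.
n = 15.
(a) r = 11.5; between ranks 11 (236) and 12 (239): 237.5.
(b) r = 12 → value at rank 12 = 239.
|237.5 − 239| = 1.5.

1.50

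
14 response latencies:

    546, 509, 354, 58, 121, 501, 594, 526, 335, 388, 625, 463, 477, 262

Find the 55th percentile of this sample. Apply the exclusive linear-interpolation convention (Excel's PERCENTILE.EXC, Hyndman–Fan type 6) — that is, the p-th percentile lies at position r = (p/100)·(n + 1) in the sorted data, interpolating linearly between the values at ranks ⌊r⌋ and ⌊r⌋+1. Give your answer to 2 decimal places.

Sorted: 58, 121, 262, 335, 354, 388, 463, 477, 501, 509, 526, 546, 594, 625.
n = 14.
r = (55/100)·(14 + 1) = 8.25.
Rank 8 is 477 and rank 9 is 501.
Interpolate: 477 + 0.25·(501 − 477) = 477 + 0.25·24 = 483.

483.00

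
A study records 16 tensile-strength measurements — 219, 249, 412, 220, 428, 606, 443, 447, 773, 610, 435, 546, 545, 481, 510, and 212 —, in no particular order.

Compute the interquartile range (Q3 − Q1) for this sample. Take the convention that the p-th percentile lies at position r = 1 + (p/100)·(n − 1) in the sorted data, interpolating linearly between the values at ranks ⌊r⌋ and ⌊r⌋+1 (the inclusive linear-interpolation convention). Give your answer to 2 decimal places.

174.00

Sorted: 212, 219, 220, 249, 412, 428, 435, 443, 447, 481, 510, 545, 546, 606, 610, 773.
n = 16.
P25: r = 4.75; ranks 4–5 are 249, 412; interpolating gives 371.25.
P75: r = 12.25; ranks 12–13 are 545, 546; interpolating gives 545.25.
Difference: 545.25 − 371.25 = 174.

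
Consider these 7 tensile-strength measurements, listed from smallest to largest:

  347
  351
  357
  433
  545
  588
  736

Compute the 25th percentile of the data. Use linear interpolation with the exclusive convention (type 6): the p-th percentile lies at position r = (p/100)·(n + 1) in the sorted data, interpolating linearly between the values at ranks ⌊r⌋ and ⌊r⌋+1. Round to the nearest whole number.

n = 7.
r = (25/100)·(7 + 1) = 2.
r is an integer, so P25 is the value at rank 2: 351.

351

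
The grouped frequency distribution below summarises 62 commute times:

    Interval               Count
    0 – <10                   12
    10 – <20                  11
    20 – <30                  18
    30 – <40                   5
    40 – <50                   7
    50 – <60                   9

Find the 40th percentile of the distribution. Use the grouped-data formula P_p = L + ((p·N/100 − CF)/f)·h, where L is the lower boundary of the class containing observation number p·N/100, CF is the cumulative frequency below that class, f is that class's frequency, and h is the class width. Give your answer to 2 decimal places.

N = 62; target position k = 40/100 · 62 = 24.8.
Cumulative frequencies: 12, 23, 41, 46, 53, 62.
Observation 24.8 falls in the class 20 – <30.
L = 20, CF = 23, f = 18, h = 10.
P40 = 20 + ((24.8 − 23)/18)·10 = 20 + 1 = 21.

21.00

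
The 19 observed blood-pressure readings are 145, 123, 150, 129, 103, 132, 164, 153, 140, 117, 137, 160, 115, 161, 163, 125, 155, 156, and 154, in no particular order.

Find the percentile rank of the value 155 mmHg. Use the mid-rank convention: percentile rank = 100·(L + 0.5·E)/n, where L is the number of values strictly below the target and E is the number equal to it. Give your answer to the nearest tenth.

Sorted: 103, 115, 117, 123, 125, 129, 132, 137, 140, 145, 150, 153, 154, 155, 156, 160, 161, 163, 164.
Count below 155: L = 13; count equal: E = 1; n = 19.
Percentile rank = 100·(13 + 0.5·1)/19 = 100·13.5/19 = 71.05.

71.1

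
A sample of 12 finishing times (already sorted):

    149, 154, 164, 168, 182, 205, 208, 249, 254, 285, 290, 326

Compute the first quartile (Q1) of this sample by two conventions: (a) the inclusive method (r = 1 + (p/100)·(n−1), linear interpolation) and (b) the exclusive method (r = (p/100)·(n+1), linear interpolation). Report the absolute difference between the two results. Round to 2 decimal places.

2.00

n = 12.
(a) r = 3.75; between ranks 3 (164) and 4 (168): 167.
(b) r = 3.25; between ranks 3 (164) and 4 (168): 165.
|167 − 165| = 2.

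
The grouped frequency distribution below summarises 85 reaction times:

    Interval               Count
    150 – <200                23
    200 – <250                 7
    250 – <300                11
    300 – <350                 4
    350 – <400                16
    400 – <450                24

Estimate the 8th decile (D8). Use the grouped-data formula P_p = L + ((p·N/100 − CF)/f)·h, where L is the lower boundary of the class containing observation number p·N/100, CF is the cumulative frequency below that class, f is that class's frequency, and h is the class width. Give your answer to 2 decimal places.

N = 85; target position k = 80/100 · 85 = 68.
Cumulative frequencies: 23, 30, 41, 45, 61, 85.
Observation 68 falls in the class 400 – <450.
L = 400, CF = 61, f = 24, h = 50.
P80 = 400 + ((68 − 61)/24)·50 = 400 + 14.5833 = 414.583.

414.58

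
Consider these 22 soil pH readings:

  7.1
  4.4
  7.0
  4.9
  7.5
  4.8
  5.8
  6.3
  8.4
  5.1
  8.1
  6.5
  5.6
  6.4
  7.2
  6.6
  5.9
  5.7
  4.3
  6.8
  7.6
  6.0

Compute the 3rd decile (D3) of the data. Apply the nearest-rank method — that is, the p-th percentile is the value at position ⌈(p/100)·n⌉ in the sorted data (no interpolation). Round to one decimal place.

5.7

Sorted: 4.3, 4.4, 4.8, 4.9, 5.1, 5.6, 5.7, 5.8, 5.9, 6.0, 6.3, 6.4, 6.5, 6.6, 6.8, 7.0, 7.1, 7.2, 7.5, 7.6, 8.1, 8.4.
n = 22.
Position = ⌈30/100 · 22⌉ = ⌈6.6⌉ = 7.
The value at rank 7 is 5.7.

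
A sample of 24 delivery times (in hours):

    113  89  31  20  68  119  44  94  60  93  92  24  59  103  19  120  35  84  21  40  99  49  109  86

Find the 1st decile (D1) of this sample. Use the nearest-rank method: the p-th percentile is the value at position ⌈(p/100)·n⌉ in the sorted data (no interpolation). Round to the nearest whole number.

21

Sorted: 19, 20, 21, 24, 31, 35, 40, 44, 49, 59, 60, 68, 84, 86, 89, 92, 93, 94, 99, 103, 109, 113, 119, 120.
n = 24.
Position = ⌈10/100 · 24⌉ = ⌈2.4⌉ = 3.
The value at rank 3 is 21.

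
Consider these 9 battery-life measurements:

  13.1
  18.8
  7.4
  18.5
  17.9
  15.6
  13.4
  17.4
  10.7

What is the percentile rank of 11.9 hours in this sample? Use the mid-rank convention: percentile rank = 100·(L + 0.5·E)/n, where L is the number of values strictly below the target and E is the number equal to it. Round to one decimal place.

22.2

Sorted: 7.4, 10.7, 13.1, 13.4, 15.6, 17.4, 17.9, 18.5, 18.8.
Count below 11.9: L = 2; count equal: E = 0; n = 9.
Percentile rank = 100·(2 + 0.5·0)/9 = 100·2/9 = 22.22.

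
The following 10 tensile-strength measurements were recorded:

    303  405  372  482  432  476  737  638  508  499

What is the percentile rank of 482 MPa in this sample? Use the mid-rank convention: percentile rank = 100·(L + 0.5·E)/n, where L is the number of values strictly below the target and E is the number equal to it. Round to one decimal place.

55.0

Sorted: 303, 372, 405, 432, 476, 482, 499, 508, 638, 737.
Count below 482: L = 5; count equal: E = 1; n = 10.
Percentile rank = 100·(5 + 0.5·1)/10 = 100·5.5/10 = 55.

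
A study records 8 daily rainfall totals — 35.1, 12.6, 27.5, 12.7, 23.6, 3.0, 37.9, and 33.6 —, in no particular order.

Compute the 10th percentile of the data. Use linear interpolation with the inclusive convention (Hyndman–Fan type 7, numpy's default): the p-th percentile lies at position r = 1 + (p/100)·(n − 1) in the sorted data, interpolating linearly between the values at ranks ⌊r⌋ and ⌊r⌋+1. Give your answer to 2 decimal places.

9.72

Sorted: 3.0, 12.6, 12.7, 23.6, 27.5, 33.6, 35.1, 37.9.
n = 8.
r = 1 + (10/100)·(8 − 1) = 1 + 0.7 = 1.7.
Rank 1 is 3.0 and rank 2 is 12.6.
Interpolate: 3.0 + 0.7·(12.6 − 3.0) = 3.0 + 0.7·9.6 = 9.72.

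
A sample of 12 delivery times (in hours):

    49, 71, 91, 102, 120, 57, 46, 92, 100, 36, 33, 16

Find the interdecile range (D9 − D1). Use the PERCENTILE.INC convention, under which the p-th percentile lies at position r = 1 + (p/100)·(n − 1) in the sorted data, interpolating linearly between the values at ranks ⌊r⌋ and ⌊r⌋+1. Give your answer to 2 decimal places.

68.50

Sorted: 16, 33, 36, 46, 49, 57, 71, 91, 92, 100, 102, 120.
n = 12.
P10: r = 2.1; ranks 2–3 are 33, 36; interpolating gives 33.3.
P90: r = 10.9; ranks 10–11 are 100, 102; interpolating gives 101.8.
Difference: 101.8 − 33.3 = 68.5.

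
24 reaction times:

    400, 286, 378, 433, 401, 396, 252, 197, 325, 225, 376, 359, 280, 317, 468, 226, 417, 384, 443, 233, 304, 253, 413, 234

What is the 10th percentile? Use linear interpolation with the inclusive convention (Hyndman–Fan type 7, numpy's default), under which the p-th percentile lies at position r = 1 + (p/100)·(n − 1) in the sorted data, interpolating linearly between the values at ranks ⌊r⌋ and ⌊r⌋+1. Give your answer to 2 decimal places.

228.10

Sorted: 197, 225, 226, 233, 234, 252, 253, 280, 286, 304, 317, 325, 359, 376, 378, 384, 396, 400, 401, 413, 417, 433, 443, 468.
n = 24.
r = 1 + (10/100)·(24 − 1) = 1 + 2.3 = 3.3.
Rank 3 is 226 and rank 4 is 233.
Interpolate: 226 + 0.3·(233 − 226) = 226 + 0.3·7 = 228.1.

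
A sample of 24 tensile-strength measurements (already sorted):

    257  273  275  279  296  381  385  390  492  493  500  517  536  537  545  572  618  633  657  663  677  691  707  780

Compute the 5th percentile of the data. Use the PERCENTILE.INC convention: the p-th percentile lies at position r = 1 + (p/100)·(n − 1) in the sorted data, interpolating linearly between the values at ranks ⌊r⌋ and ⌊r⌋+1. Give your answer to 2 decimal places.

273.30

n = 24.
r = 1 + (5/100)·(24 − 1) = 1 + 1.15 = 2.15.
Rank 2 is 273 and rank 3 is 275.
Interpolate: 273 + 0.15·(275 − 273) = 273 + 0.15·2 = 273.3.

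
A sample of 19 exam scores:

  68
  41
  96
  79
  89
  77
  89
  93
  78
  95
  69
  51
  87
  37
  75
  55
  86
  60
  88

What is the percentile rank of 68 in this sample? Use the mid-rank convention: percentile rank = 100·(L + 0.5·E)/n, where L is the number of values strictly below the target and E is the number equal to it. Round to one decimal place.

Sorted: 37, 41, 51, 55, 60, 68, 69, 75, 77, 78, 79, 86, 87, 88, 89, 89, 93, 95, 96.
Count below 68: L = 5; count equal: E = 1; n = 19.
Percentile rank = 100·(5 + 0.5·1)/19 = 100·5.5/19 = 28.95.

28.9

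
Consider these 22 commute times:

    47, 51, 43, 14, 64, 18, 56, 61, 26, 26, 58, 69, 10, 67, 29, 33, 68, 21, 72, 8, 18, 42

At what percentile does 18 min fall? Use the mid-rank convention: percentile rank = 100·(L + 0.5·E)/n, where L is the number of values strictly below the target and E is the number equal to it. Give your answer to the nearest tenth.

18.2

Sorted: 8, 10, 14, 18, 18, 21, 26, 26, 29, 33, 42, 43, 47, 51, 56, 58, 61, 64, 67, 68, 69, 72.
Count below 18: L = 3; count equal: E = 2; n = 22.
Percentile rank = 100·(3 + 0.5·2)/22 = 100·4/22 = 18.18.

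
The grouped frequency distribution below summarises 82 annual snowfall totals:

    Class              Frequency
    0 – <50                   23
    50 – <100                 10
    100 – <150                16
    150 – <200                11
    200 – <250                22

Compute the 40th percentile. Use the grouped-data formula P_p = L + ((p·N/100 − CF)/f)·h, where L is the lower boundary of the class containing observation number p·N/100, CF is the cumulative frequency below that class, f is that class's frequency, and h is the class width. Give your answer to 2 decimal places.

99.00

N = 82; target position k = 40/100 · 82 = 32.8.
Cumulative frequencies: 23, 33, 49, 60, 82.
Observation 32.8 falls in the class 50 – <100.
L = 50, CF = 23, f = 10, h = 50.
P40 = 50 + ((32.8 − 23)/10)·50 = 50 + 49 = 99.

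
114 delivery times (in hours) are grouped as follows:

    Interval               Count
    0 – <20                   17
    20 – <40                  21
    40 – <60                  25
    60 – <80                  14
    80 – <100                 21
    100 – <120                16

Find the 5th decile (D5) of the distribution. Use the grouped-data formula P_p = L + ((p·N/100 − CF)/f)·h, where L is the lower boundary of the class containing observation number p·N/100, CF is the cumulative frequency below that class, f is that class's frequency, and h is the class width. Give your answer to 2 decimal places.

55.20

N = 114; target position k = 50/100 · 114 = 57.
Cumulative frequencies: 17, 38, 63, 77, 98, 114.
Observation 57 falls in the class 40 – <60.
L = 40, CF = 38, f = 25, h = 20.
P50 = 40 + ((57 − 38)/25)·20 = 40 + 15.2 = 55.2.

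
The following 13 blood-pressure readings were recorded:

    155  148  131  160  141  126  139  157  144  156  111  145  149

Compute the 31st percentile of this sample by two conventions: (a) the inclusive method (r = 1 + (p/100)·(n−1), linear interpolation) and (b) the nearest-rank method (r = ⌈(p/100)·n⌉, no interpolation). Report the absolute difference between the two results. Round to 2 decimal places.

0.56

Sorted: 111, 126, 131, 139, 141, 144, 145, 148, 149, 155, 156, 157, 160.
n = 13.
(a) r = 4.72; between ranks 4 (139) and 5 (141): 140.44.
(b) the nearest-rank method: rank 5 → 141.
|140.44 − 141| = 0.56.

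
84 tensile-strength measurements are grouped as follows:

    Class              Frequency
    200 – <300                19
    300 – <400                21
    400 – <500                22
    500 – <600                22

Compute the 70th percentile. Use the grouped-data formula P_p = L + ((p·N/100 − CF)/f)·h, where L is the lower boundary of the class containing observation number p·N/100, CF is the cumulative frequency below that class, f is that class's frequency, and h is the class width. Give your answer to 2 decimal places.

485.45

N = 84; target position k = 70/100 · 84 = 58.8.
Cumulative frequencies: 19, 40, 62, 84.
Observation 58.8 falls in the class 400 – <500.
L = 400, CF = 40, f = 22, h = 100.
P70 = 400 + ((58.8 − 40)/22)·100 = 400 + 85.4545 = 485.455.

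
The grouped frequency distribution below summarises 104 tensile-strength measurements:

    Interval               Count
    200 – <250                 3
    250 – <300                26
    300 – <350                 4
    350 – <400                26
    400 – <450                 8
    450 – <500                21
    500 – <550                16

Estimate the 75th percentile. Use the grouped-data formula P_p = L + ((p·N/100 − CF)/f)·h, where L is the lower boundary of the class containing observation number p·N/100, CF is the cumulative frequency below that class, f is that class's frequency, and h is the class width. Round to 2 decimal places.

476.19

N = 104; target position k = 75/100 · 104 = 78.
Cumulative frequencies: 3, 29, 33, 59, 67, 88, 104.
Observation 78 falls in the class 450 – <500.
L = 450, CF = 67, f = 21, h = 50.
P75 = 450 + ((78 − 67)/21)·50 = 450 + 26.1905 = 476.19.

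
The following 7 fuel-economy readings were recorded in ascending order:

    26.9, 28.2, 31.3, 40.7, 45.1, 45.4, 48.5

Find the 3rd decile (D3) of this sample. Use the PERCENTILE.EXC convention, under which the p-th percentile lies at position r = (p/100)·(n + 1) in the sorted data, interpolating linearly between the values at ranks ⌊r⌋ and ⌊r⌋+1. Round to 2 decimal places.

n = 7.
r = (30/100)·(7 + 1) = 2.4.
Rank 2 is 28.2 and rank 3 is 31.3.
Interpolate: 28.2 + 0.4·(31.3 − 28.2) = 28.2 + 0.4·3.1 = 29.44.

29.44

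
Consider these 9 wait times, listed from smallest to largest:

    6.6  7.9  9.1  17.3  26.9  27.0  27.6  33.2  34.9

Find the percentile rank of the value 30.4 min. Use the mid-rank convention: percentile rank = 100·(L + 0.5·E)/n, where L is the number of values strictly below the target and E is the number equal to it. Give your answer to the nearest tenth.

Count below 30.4: L = 7; count equal: E = 0; n = 9.
Percentile rank = 100·(7 + 0.5·0)/9 = 100·7/9 = 77.78.

77.8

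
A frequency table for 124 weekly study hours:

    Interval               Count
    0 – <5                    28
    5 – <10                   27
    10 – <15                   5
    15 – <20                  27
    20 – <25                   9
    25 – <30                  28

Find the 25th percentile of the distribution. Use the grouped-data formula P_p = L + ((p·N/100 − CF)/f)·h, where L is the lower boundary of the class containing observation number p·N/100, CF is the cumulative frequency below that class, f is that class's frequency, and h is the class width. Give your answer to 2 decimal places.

N = 124; target position k = 25/100 · 124 = 31.
Cumulative frequencies: 28, 55, 60, 87, 96, 124.
Observation 31 falls in the class 5 – <10.
L = 5, CF = 28, f = 27, h = 5.
P25 = 5 + ((31 − 28)/27)·5 = 5 + 0.555556 = 5.55556.

5.56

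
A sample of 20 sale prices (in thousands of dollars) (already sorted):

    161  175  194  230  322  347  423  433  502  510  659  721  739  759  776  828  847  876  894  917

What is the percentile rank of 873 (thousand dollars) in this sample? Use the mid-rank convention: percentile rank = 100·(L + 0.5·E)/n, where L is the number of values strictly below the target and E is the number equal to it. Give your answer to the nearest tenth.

Count below 873: L = 17; count equal: E = 0; n = 20.
Percentile rank = 100·(17 + 0.5·0)/20 = 100·17/20 = 85.

85.0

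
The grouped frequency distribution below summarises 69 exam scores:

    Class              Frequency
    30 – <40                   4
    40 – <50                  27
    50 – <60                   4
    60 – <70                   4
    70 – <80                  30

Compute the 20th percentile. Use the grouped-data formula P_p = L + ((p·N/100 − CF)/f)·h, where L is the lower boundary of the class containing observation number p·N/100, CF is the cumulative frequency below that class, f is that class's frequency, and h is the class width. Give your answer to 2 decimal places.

N = 69; target position k = 20/100 · 69 = 13.8.
Cumulative frequencies: 4, 31, 35, 39, 69.
Observation 13.8 falls in the class 40 – <50.
L = 40, CF = 4, f = 27, h = 10.
P20 = 40 + ((13.8 − 4)/27)·10 = 40 + 3.62963 = 43.6296.

43.63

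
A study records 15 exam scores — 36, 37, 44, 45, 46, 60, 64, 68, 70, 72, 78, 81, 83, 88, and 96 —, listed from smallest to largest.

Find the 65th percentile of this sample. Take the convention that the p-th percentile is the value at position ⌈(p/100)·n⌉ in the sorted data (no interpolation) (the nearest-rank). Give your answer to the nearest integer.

72

n = 15.
Position = ⌈65/100 · 15⌉ = ⌈9.75⌉ = 10.
The value at rank 10 is 72.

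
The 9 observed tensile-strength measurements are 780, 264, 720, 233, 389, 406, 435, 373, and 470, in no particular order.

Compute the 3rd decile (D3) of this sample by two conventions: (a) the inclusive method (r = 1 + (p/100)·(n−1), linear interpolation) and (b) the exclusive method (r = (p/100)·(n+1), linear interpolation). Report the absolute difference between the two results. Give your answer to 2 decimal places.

Sorted: 233, 264, 373, 389, 406, 435, 470, 720, 780.
n = 9.
(a) r = 3.4; between ranks 3 (373) and 4 (389): 379.4.
(b) r = 3 → value at rank 3 = 373.
|379.4 − 373| = 6.4.

6.40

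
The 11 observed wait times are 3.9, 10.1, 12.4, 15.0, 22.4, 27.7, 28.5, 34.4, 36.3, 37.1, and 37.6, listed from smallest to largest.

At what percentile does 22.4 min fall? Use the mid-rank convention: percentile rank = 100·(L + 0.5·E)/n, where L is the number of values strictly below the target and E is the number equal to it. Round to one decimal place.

40.9

Count below 22.4: L = 4; count equal: E = 1; n = 11.
Percentile rank = 100·(4 + 0.5·1)/11 = 100·4.5/11 = 40.91.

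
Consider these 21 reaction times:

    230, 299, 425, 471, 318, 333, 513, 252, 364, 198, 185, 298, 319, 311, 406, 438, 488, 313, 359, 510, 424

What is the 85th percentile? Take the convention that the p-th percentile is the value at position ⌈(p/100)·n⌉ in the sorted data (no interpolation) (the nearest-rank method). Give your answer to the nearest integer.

471

Sorted: 185, 198, 230, 252, 298, 299, 311, 313, 318, 319, 333, 359, 364, 406, 424, 425, 438, 471, 488, 510, 513.
n = 21.
Position = ⌈85/100 · 21⌉ = ⌈17.85⌉ = 18.
The value at rank 18 is 471.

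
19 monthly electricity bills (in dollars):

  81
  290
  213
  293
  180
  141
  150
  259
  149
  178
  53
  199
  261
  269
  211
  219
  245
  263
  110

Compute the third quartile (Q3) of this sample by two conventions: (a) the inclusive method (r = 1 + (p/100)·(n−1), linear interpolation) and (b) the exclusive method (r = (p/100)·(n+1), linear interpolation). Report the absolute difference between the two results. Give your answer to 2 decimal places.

Sorted: 53, 81, 110, 141, 149, 150, 178, 180, 199, 211, 213, 219, 245, 259, 261, 263, 269, 290, 293.
n = 19.
(a) r = 14.5; between ranks 14 (259) and 15 (261): 260.
(b) r = 15 → value at rank 15 = 261.
|260 − 261| = 1.

1.00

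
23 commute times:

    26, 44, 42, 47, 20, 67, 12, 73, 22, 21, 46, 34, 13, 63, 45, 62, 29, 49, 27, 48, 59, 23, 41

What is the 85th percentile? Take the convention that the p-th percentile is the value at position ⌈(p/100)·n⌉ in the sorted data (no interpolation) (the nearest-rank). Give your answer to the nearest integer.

62

Sorted: 12, 13, 20, 21, 22, 23, 26, 27, 29, 34, 41, 42, 44, 45, 46, 47, 48, 49, 59, 62, 63, 67, 73.
n = 23.
Position = ⌈85/100 · 23⌉ = ⌈19.55⌉ = 20.
The value at rank 20 is 62.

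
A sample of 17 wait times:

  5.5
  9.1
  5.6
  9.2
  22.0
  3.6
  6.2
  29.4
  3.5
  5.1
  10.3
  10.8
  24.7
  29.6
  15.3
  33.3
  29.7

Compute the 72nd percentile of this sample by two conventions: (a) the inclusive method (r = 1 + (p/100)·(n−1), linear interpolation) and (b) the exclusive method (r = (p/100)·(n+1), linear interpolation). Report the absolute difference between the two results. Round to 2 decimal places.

Sorted: 3.5, 3.6, 5.1, 5.5, 5.6, 6.2, 9.1, 9.2, 10.3, 10.8, 15.3, 22.0, 24.7, 29.4, 29.6, 29.7, 33.3.
n = 17.
(a) r = 12.52; between ranks 12 (22.0) and 13 (24.7): 23.404.
(b) r = 12.96; between ranks 12 (22.0) and 13 (24.7): 24.592.
|23.404 − 24.592| = 1.188.

1.19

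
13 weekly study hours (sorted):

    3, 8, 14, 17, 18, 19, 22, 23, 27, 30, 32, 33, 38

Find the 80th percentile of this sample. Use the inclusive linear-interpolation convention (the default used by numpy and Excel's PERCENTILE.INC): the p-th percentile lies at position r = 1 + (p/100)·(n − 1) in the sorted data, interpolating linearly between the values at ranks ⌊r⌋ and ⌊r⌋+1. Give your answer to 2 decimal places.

31.20

n = 13.
r = 1 + (80/100)·(13 − 1) = 1 + 9.6 = 10.6.
Rank 10 is 30 and rank 11 is 32.
Interpolate: 30 + 0.6·(32 − 30) = 30 + 0.6·2 = 31.2.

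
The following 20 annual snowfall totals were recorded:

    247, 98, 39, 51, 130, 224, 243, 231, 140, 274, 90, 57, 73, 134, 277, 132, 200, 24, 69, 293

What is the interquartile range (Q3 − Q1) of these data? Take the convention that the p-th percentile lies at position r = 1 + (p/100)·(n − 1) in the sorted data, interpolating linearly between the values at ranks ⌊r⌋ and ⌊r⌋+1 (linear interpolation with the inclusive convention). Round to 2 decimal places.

Sorted: 24, 39, 51, 57, 69, 73, 90, 98, 130, 132, 134, 140, 200, 224, 231, 243, 247, 274, 277, 293.
n = 20.
P25: r = 5.75; ranks 5–6 are 69, 73; interpolating gives 72.
P75: r = 15.25; ranks 15–16 are 231, 243; interpolating gives 234.
Difference: 234 − 72 = 162.

162.00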